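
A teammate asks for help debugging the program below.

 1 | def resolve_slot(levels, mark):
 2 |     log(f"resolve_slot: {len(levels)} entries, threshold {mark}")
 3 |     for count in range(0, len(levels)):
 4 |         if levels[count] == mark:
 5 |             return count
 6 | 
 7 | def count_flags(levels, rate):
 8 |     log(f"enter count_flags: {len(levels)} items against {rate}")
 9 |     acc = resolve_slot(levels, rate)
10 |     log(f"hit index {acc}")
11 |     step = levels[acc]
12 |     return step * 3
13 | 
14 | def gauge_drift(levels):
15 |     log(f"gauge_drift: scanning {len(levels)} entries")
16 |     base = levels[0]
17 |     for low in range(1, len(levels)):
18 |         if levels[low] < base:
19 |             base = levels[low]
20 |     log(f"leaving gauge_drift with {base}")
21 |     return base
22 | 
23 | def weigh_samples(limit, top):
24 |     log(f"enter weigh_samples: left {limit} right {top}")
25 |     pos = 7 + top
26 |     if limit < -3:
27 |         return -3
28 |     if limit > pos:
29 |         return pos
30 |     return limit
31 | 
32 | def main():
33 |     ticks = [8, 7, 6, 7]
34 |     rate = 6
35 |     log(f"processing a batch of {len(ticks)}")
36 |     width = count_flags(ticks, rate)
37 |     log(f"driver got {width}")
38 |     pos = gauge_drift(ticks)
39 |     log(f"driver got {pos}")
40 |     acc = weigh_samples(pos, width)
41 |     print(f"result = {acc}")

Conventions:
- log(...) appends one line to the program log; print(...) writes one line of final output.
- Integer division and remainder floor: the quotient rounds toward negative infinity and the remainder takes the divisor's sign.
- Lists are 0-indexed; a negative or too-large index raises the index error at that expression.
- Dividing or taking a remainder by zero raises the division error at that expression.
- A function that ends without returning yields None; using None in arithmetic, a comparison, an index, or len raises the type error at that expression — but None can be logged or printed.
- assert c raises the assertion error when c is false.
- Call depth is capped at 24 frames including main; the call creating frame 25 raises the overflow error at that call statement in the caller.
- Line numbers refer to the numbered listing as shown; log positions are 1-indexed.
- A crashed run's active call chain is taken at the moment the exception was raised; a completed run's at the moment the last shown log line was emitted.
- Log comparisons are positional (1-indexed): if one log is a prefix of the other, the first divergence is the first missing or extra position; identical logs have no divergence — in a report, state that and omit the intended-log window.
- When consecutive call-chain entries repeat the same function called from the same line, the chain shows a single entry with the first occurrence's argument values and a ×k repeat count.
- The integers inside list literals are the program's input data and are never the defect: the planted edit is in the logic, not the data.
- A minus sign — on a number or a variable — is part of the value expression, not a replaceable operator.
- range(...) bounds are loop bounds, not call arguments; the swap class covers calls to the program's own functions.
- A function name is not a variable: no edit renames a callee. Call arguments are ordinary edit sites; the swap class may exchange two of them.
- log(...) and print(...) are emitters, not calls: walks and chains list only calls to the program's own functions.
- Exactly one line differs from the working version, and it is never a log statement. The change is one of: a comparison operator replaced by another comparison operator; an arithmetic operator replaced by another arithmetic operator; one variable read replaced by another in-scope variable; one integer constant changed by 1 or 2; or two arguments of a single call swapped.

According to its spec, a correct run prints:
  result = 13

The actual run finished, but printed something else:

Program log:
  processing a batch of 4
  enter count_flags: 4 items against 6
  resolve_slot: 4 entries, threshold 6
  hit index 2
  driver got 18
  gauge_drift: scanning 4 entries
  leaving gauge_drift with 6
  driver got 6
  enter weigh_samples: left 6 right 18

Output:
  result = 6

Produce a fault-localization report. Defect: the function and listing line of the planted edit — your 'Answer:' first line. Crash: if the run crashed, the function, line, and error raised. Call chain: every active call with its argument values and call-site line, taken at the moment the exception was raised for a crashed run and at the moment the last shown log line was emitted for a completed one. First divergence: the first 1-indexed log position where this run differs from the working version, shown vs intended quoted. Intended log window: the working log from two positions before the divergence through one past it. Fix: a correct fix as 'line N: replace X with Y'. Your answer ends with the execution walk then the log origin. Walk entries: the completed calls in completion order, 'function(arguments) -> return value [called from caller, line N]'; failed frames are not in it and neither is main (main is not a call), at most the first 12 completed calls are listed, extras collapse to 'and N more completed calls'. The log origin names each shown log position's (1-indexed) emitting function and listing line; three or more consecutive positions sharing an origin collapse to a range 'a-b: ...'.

Answer: the defect is in main at line 40.
The tell: The log first diverges at position 9: the faulty run prints 'enter weigh_samples: left 6 right 18' where the working version prints 'enter weigh_samples: left 18 right 6'.
Call chain: main -> weigh_samples(6, 18) (called at line 40).
First divergence: at position 9 the run shows 'enter weigh_samples: left 6 right 18' where the working version logs 'enter weigh_samples: left 18 right 6'.
Intended log window:
  7: leaving gauge_drift with 6
  8: driver got 6
  9: enter weigh_samples: left 18 right 6
Execution walk:
  resolve_slot([8, 7, 6, 7], 6) -> 2  [called from count_flags, line 9]
  count_flags([8, 7, 6, 7], 6) -> 18  [called from main, line 36]
  gauge_drift([8, 7, 6, 7]) -> 6  [called from main, line 38]
  weigh_samples(6, 18) -> 6  [called from main, line 40]
Log line origins:
  1: emitted by main (line 35)
  2: emitted by count_flags (line 8)
  3: emitted by resolve_slot (line 2)
  4: emitted by count_flags (line 10)
  5: emitted by main (line 37)
  6: emitted by gauge_drift (line 15)
  7: emitted by gauge_drift (line 20)
  8: emitted by main (line 39)
  9: emitted by weigh_samples (line 24)
A correct fix: line 40: replace `weigh_samples(pos, width)` with `weigh_samples(width, pos)`.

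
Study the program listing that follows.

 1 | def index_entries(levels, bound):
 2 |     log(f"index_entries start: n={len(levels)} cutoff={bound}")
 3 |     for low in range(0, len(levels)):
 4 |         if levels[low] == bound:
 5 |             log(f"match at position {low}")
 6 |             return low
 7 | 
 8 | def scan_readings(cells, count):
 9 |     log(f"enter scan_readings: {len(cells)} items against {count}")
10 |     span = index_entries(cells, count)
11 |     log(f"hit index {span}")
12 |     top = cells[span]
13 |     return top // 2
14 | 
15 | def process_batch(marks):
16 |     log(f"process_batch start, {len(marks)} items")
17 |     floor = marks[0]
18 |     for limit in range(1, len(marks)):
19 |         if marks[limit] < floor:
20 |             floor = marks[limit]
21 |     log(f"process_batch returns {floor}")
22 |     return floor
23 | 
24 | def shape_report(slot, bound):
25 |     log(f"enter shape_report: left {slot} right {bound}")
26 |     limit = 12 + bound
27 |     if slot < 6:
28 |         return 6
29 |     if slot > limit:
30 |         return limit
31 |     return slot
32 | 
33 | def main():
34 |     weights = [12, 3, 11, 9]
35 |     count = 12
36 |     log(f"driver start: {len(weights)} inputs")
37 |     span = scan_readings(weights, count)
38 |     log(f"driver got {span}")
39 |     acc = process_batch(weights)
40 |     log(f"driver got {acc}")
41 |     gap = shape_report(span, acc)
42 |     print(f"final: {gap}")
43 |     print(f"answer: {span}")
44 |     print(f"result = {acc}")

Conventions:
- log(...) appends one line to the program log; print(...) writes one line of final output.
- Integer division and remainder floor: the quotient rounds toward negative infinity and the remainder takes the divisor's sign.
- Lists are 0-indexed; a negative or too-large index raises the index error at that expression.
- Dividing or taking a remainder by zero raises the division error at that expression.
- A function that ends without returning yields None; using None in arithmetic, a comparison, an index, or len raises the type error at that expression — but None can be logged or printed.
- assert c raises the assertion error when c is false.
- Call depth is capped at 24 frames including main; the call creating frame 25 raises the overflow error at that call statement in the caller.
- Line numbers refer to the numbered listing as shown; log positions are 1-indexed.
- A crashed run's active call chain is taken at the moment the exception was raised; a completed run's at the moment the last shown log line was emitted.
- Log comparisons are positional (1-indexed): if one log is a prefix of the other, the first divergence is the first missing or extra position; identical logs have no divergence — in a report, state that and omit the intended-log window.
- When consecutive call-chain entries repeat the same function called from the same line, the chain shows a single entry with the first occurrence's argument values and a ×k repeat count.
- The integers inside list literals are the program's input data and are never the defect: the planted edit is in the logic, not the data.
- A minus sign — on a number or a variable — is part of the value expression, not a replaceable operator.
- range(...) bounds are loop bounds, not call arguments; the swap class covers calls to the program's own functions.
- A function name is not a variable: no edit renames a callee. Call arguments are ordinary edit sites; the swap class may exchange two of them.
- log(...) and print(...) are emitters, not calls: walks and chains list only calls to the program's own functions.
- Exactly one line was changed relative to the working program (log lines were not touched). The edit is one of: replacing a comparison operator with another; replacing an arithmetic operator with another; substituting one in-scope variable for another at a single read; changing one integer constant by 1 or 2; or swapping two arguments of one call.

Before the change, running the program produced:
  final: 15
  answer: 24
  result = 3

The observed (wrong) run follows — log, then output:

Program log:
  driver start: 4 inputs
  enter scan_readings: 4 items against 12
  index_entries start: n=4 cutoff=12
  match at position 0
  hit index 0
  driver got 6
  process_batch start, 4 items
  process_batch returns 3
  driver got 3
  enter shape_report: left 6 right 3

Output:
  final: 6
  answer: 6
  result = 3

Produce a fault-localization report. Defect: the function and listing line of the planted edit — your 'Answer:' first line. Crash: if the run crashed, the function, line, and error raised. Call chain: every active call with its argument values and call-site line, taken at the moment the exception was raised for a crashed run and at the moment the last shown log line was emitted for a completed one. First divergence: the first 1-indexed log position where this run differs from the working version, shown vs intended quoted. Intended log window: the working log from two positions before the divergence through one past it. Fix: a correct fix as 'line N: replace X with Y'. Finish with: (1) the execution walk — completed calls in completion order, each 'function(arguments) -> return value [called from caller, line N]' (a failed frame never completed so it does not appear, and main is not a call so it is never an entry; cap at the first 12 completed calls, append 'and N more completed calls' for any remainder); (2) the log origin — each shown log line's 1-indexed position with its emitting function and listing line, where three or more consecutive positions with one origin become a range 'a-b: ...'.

Answer: the defect is in scan_readings at line 13.
Key fact: Log line 6 is where behavior first shows: 'driver got 6' appears instead of 'driver got 24'.
Call chain: main -> shape_report(6, 3) (called at line 41).
First divergence: position 6 — shown 'driver got 6', intended 'driver got 24'.
Intended log window:
  4: match at position 0
  5: hit index 0
  6: driver got 24
  7: process_batch start, 4 items
Execution walk:
  index_entries([12, 3, 11, 9], 12) -> 0  [called from scan_readings, line 10]
  scan_readings([12, 3, 11, 9], 12) -> 6  [called from main, line 37]
  process_batch([12, 3, 11, 9]) -> 3  [called from main, line 39]
  shape_report(6, 3) -> 6  [called from main, line 41]
Origin of each log line:
  1: emitted by main (line 36)
  2: emitted by scan_readings (line 9)
  3: emitted by index_entries (line 2)
  4: emitted by index_entries (line 5)
  5: emitted by scan_readings (line 11)
  6: emitted by main (line 38)
  7: emitted by process_batch (line 16)
  8: emitted by process_batch (line 21)
  9: emitted by main (line 40)
  10: emitted by shape_report (line 25)
A correct fix: line 13: replace `//` with `*`.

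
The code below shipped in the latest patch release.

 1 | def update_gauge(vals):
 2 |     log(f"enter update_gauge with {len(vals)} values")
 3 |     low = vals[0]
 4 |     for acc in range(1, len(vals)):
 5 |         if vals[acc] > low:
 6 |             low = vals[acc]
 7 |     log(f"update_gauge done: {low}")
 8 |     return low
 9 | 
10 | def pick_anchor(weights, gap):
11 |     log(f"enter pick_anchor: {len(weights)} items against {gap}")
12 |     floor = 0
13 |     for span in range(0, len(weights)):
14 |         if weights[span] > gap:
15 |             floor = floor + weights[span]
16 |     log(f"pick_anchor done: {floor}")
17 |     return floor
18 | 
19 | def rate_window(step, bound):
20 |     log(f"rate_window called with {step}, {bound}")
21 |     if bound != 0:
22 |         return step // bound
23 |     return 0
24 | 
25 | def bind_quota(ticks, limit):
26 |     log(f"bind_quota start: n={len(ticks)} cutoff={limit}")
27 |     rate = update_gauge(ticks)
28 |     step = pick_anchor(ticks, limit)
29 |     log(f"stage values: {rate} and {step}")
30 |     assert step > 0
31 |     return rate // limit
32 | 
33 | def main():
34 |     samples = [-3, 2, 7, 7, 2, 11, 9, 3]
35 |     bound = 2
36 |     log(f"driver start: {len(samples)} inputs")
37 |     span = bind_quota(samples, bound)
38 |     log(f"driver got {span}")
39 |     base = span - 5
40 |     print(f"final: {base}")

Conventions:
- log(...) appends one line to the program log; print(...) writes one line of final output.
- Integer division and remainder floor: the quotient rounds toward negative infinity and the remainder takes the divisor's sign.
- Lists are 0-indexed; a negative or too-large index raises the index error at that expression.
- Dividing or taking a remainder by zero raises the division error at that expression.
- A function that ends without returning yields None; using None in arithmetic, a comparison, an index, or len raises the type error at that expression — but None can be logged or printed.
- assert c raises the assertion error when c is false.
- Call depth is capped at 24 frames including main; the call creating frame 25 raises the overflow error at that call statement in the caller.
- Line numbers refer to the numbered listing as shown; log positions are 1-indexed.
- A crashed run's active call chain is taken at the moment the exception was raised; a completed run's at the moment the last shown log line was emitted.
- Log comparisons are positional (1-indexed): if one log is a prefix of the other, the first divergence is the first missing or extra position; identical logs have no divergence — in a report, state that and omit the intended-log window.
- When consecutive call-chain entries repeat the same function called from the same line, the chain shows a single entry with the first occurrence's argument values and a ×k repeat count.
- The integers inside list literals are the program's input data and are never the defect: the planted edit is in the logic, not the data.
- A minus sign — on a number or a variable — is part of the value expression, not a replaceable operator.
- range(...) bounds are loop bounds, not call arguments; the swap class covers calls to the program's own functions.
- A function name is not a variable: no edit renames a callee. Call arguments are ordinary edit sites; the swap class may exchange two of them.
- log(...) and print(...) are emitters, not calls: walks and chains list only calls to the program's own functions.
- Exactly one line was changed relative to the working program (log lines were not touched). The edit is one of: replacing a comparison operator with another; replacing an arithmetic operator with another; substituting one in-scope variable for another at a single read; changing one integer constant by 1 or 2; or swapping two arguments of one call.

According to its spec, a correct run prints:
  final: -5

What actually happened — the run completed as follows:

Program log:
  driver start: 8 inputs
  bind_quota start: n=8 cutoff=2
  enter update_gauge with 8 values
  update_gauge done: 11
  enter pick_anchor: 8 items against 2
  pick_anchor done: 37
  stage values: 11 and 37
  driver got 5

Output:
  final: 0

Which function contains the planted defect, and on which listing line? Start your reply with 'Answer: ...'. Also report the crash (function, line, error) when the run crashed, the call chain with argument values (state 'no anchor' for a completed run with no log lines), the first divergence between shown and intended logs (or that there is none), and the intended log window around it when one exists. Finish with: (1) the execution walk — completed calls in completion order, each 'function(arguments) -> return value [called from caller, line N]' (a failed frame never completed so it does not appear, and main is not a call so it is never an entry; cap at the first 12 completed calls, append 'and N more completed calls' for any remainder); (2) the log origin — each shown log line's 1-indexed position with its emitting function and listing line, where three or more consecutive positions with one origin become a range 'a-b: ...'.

Answer: the defect is in bind_quota at line 31.
Key fact: Position 8 is the first bad log line: 'driver got 5' should read 'driver got 0'.
Call chain: main.
First divergence: position 8 — shown 'driver got 5', intended 'driver got 0'.
Intended log window:
  6: pick_anchor done: 37
  7: stage values: 11 and 37
  8: driver got 0
Execution walk:
  update_gauge([-3, 2, 7, 7, 2, 11, 9, 3]) -> 11  [called from bind_quota, line 27]
  pick_anchor([-3, 2, 7, 7, 2, 11, 9, 3], 2) -> 37  [called from bind_quota, line 28]
  bind_quota([-3, 2, 7, 7, 2, 11, 9, 3], 2) -> 5  [called from main, line 37]
Log line origins:
  1: logged in main at line 36
  2: logged in bind_quota at line 26
  3: logged in update_gauge at line 2
  4: logged in update_gauge at line 7
  5: logged in pick_anchor at line 11
  6: logged in pick_anchor at line 16
  7: logged in bind_quota at line 29
  8: logged in main at line 38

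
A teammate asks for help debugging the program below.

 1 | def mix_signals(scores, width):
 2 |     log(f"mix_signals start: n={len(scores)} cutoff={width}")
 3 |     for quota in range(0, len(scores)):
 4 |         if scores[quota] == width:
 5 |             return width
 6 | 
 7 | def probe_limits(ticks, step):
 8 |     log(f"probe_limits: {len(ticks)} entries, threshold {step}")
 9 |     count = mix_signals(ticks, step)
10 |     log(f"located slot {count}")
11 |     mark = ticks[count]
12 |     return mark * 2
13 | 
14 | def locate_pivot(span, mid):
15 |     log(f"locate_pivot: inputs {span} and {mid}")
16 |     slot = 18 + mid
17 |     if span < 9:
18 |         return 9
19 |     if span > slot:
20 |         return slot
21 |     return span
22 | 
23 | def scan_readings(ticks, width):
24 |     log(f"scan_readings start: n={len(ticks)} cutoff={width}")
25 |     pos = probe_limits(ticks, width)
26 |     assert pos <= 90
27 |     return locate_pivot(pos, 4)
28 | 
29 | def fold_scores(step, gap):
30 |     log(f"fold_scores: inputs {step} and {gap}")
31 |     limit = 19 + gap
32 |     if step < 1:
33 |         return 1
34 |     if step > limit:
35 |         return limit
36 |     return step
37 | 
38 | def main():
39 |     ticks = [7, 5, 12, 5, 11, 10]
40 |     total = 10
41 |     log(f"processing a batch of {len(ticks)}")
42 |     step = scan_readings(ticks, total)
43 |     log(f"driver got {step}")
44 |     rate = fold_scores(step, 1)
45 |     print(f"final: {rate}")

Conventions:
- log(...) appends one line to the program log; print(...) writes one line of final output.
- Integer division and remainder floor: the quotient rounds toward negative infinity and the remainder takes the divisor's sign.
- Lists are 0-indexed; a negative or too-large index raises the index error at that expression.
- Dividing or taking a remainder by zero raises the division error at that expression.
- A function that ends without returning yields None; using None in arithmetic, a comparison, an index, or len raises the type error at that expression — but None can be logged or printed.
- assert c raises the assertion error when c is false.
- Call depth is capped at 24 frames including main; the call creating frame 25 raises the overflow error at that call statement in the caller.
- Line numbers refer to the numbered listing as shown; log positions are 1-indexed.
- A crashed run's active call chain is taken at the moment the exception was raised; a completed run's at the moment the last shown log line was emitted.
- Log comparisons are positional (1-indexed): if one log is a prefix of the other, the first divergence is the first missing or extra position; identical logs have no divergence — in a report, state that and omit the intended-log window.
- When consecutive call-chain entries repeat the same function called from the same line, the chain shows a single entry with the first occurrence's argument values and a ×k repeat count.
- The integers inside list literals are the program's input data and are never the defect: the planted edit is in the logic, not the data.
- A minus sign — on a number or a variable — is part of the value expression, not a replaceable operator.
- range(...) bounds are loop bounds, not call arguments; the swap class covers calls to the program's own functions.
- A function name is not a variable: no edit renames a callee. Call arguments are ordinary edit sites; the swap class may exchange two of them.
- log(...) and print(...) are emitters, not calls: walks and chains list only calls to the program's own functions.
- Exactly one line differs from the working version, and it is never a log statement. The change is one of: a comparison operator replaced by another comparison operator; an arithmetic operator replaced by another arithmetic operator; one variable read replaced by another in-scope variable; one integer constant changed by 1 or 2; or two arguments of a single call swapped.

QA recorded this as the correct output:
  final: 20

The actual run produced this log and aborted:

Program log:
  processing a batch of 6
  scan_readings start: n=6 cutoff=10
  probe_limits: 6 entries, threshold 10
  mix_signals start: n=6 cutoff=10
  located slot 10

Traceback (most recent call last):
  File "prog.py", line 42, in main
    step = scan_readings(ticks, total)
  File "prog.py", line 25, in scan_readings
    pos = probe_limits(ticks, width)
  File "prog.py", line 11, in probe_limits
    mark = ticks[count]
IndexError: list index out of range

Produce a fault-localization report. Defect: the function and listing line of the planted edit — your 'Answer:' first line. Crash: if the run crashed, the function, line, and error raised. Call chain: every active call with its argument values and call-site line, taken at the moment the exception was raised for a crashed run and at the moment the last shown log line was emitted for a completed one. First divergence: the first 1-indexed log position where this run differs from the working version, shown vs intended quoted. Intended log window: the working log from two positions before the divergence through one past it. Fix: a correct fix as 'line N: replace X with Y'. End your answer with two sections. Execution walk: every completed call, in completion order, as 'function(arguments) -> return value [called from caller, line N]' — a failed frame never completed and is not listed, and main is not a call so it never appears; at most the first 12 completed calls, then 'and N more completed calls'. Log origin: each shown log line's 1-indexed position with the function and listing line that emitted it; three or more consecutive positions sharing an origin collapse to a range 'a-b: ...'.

Answer: the defect is in mix_signals at line 5.
The tell: The log first diverges at position 5: the faulty run prints 'located slot 10' where the working version prints 'located slot 5'.
Crash: probe_limits, line 11, IndexError.
Call chain: main -> scan_readings([7, 5, 12, 5, 11, 10], 10) (called at line 42) -> probe_limits([7, 5, 12, 5, 11, 10], 10) (called at line 25).
First divergence: at position 5 the run shows 'located slot 10' where the working version logs 'located slot 5'.
Intended log window:
  3: probe_limits: 6 entries, threshold 10
  4: mix_signals start: n=6 cutoff=10
  5: located slot 5
  6: locate_pivot: inputs 20 and 4
Execution walk:
  mix_signals([7, 5, 12, 5, 11, 10], 10) -> 10  [called from probe_limits, line 9]
Origin of each log line:
  1: emitted by main (line 41)
  2: emitted by scan_readings (line 24)
  3: emitted by probe_limits (line 8)
  4: emitted by mix_signals (line 2)
  5: emitted by probe_limits (line 10)
A correct fix: line 5: replace `width` with `quota`.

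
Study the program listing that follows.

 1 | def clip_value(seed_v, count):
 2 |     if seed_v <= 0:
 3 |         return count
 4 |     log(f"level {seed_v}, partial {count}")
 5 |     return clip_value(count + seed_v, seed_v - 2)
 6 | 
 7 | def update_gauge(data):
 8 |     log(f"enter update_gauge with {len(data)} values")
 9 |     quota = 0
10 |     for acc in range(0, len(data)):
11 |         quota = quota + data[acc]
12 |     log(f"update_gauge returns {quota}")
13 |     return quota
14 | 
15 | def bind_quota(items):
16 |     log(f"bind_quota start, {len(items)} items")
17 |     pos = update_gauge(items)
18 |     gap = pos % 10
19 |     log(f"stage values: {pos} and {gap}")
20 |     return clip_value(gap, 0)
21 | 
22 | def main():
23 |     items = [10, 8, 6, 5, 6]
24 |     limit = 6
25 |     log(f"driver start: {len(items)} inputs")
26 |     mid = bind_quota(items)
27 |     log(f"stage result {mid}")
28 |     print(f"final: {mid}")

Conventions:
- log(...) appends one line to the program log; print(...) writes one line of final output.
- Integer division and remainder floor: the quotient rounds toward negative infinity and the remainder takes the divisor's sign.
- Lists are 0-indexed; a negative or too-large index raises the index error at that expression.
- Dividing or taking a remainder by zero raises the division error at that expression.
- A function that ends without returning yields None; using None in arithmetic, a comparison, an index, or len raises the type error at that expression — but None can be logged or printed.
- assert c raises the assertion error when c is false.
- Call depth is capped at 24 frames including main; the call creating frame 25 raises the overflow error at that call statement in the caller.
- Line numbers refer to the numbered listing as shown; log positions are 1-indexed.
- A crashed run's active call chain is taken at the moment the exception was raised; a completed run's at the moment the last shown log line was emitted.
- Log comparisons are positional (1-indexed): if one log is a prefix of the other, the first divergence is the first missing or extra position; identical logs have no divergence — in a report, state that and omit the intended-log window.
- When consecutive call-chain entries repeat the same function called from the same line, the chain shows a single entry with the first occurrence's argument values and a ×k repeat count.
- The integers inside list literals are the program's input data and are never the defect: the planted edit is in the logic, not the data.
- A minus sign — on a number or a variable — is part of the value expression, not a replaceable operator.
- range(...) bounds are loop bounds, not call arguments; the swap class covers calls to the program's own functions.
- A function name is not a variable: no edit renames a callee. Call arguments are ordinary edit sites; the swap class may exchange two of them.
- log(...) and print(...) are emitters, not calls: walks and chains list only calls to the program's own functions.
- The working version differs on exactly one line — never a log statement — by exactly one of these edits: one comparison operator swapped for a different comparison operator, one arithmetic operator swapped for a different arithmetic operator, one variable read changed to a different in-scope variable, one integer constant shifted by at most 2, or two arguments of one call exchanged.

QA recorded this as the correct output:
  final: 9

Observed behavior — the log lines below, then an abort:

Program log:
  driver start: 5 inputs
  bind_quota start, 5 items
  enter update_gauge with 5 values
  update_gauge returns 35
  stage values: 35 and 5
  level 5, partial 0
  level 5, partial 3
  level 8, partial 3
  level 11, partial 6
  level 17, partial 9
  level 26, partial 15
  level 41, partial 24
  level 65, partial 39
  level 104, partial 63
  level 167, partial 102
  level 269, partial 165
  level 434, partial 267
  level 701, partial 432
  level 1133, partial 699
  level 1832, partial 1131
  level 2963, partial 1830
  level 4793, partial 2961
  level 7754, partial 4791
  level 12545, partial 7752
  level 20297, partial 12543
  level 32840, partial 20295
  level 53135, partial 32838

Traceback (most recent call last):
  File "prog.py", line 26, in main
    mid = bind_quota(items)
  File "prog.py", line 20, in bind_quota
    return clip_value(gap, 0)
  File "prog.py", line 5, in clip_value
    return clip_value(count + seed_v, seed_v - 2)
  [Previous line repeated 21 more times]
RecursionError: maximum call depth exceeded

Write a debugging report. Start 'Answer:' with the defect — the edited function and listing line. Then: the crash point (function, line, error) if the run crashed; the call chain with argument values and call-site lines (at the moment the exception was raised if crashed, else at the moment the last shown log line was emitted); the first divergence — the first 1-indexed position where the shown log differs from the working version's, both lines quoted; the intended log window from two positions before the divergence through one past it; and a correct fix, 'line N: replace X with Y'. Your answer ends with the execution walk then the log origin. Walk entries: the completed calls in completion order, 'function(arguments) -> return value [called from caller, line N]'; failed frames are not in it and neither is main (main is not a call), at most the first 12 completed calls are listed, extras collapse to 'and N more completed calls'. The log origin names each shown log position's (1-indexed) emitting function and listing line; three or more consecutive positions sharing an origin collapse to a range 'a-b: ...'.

Answer: the defect is in clip_value at line 5.
Key observation: Everything matches until log position 7, which reads 'level 5, partial 3' in place of 'level 3, partial 5'.
Crash: clip_value, line 5, RecursionError.
Call chain: main -> bind_quota([10, 8, 6, 5, 6]) (called at line 26) -> clip_value(5, 0) (called at line 20) -> clip_value(5, 3) (called at line 5) ×21.
First divergence: at position 7 the run shows 'level 5, partial 3' where the working version logs 'level 3, partial 5'.
Intended log window:
  5: stage values: 35 and 5
  6: level 5, partial 0
  7: level 3, partial 5
  8: level 1, partial 8
Execution walk:
  update_gauge([10, 8, 6, 5, 6]) -> 35  [called from bind_quota, line 17]
Log origins:
  1 — main, line 25
  2 — bind_quota, line 16
  3 — update_gauge, line 8
  4 — update_gauge, line 12
  5 — bind_quota, line 19
  6-27 — clip_value, line 4
A correct fix: line 5: replace `clip_value(count + seed_v, seed_v - 2)` with `clip_value(seed_v - 2, count + seed_v)`.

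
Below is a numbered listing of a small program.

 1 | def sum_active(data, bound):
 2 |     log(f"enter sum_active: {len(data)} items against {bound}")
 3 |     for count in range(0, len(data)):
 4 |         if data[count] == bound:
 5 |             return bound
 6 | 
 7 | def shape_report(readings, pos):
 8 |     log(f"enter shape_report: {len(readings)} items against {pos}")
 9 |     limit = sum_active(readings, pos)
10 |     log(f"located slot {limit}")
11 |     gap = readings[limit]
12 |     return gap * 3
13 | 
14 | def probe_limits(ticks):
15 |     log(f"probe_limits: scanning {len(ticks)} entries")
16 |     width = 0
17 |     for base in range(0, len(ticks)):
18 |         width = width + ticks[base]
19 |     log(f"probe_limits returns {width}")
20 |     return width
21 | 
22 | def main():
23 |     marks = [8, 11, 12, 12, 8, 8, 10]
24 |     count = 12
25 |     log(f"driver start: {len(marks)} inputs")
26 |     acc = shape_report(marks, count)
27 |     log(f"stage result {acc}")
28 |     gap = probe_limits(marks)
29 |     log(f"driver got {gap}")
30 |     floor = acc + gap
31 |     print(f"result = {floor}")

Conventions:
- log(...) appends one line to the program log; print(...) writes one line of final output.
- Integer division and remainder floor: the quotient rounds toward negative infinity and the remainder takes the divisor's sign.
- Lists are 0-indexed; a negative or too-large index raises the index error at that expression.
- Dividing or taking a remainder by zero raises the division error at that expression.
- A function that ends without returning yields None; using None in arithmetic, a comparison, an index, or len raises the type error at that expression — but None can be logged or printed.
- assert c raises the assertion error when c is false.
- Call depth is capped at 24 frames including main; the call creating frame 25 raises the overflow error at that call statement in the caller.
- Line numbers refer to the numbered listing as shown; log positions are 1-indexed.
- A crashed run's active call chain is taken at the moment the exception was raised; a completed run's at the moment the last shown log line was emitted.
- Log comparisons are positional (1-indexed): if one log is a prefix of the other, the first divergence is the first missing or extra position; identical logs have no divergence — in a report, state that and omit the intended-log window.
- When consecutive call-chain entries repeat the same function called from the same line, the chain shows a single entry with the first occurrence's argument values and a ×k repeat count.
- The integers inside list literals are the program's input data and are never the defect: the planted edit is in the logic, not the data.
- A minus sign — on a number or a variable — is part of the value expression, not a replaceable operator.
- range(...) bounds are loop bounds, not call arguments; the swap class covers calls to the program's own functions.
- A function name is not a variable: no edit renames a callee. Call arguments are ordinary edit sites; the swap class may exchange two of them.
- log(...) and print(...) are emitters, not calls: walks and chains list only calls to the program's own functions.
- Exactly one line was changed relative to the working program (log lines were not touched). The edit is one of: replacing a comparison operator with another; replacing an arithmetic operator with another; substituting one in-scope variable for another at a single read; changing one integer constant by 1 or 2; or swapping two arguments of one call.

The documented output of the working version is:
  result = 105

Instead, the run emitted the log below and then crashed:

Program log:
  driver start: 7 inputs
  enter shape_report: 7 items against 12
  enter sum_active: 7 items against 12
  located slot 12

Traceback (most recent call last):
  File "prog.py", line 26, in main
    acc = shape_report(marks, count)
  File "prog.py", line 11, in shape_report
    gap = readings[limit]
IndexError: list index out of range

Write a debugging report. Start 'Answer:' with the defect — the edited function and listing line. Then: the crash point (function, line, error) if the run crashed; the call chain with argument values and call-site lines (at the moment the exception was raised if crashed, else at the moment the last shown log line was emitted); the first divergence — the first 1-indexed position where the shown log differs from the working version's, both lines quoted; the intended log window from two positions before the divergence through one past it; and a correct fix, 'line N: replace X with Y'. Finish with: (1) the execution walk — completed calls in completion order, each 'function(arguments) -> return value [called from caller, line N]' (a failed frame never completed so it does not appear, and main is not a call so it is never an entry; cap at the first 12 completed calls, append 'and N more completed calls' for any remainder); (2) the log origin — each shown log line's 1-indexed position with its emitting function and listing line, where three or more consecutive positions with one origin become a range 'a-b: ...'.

Answer: the defect is in sum_active at line 5.
The tell: The log first diverges at position 4: the faulty run prints 'located slot 12' where the working version prints 'located slot 2'.
Crash: shape_report, line 11, IndexError.
Call chain: main -> shape_report([8, 11, 12, 12, 8, 8, 10], 12) (called at line 26).
First divergence: position 4 — shown 'located slot 12', intended 'located slot 2'.
Intended log window:
  2: enter shape_report: 7 items against 12
  3: enter sum_active: 7 items against 12
  4: located slot 2
  5: stage result 36
Execution walk:
  sum_active([8, 11, 12, 12, 8, 8, 10], 12) -> 12  [called from shape_report, line 9]
Log origin:
  1: logged in main at line 25
  2: logged in shape_report at line 8
  3: logged in sum_active at line 2
  4: logged in shape_report at line 10
A correct fix: line 5: replace `bound` with `count`.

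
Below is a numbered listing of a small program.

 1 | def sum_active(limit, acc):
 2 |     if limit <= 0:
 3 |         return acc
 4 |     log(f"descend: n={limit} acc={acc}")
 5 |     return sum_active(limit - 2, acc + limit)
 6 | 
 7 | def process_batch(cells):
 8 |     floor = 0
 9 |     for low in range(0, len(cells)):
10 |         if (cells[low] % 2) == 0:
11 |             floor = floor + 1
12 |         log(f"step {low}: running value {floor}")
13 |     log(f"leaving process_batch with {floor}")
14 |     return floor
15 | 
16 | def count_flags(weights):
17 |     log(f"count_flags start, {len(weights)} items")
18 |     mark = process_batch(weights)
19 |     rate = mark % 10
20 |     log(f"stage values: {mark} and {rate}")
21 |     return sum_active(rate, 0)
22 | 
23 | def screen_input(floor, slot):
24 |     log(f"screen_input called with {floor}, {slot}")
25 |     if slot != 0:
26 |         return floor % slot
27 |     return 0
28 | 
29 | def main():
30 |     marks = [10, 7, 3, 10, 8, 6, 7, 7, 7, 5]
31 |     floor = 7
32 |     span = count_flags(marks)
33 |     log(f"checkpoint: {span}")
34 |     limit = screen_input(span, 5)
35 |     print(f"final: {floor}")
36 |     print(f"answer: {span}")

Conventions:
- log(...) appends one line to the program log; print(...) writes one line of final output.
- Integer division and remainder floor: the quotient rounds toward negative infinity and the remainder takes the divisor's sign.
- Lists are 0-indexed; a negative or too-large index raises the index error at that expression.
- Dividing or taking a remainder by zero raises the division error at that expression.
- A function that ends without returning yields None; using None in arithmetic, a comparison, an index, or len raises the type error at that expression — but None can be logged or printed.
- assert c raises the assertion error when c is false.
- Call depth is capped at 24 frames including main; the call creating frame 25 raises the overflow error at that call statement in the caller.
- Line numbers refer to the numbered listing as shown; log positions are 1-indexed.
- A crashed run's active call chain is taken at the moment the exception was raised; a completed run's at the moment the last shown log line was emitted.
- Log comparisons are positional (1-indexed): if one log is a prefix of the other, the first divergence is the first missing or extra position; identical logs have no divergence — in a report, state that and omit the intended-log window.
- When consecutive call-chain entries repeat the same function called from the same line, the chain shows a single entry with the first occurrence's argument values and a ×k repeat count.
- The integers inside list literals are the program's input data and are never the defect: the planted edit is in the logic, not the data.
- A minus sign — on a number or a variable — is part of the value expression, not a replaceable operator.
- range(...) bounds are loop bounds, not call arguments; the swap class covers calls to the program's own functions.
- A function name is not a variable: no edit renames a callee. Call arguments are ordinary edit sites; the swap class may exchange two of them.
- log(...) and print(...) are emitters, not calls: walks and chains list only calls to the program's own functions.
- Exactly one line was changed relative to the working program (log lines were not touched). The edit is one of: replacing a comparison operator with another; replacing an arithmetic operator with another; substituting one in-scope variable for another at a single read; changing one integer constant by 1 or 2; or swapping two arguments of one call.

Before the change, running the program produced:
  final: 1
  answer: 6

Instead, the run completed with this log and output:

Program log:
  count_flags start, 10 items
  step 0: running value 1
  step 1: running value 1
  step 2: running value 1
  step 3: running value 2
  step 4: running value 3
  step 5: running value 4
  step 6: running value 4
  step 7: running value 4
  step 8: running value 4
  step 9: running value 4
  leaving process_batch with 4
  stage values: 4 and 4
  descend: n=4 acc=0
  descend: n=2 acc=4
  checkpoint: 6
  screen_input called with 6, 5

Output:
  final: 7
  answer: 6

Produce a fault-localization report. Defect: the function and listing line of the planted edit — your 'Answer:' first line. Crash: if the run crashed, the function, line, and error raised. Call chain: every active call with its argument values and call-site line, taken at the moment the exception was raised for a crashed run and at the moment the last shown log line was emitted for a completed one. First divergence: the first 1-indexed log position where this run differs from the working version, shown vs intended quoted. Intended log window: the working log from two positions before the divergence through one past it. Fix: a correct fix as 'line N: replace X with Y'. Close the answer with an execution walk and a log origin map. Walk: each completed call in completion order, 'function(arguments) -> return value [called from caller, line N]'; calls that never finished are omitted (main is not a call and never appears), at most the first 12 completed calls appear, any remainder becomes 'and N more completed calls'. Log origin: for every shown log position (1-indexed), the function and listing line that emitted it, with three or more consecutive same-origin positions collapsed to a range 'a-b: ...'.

Answer: the defect is in main at line 35.
Key observation: No log line changed; the fault shows up purely in the output.
Call chain: main -> screen_input(6, 5) (called at line 34).
First divergence: none; the two logs match at every position.
Execution walk:
  process_batch([10, 7, 3, 10, 8, 6, 7, 7, 7, 5]) -> 4  [called from count_flags, line 18]
  sum_active(0, 6) -> 6  [called from sum_active, line 5]
  sum_active(2, 4) -> 6  [called from sum_active, line 5]
  sum_active(4, 0) -> 6  [called from count_flags, line 21]
  count_flags([10, 7, 3, 10, 8, 6, 7, 7, 7, 5]) -> 6  [called from main, line 32]
  screen_input(6, 5) -> 1  [called from main, line 34]
Log origins:
  1 — count_flags, line 17
  2-11 — process_batch, line 12
  12 — process_batch, line 13
  13 — count_flags, line 20
  14 — sum_active, line 4
  15 — sum_active, line 4
  16 — main, line 33
  17 — screen_input, line 24
A correct fix: line 35: replace `floor` with `limit`.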